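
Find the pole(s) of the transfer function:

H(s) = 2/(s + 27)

Pole is where denominator = 0: s + 27 = 0, so s = -27.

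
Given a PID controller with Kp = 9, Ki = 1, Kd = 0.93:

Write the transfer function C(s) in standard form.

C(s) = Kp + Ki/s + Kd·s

Substituting values: C(s) = 9 + 1/s + 0.93s = (0.93s² + 9s + 1)/s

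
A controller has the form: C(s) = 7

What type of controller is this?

This is a Proportional (P) controller.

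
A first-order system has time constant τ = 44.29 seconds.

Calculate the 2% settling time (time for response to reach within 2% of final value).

For first-order system, 2% settling time ≈ 4τ = 4 × 44.29 = 177.16 s.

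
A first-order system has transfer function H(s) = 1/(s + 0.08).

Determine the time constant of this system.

For H(s) = 1/(s + 1/τ), the pole is at -1/τ = -0.08, so τ = 1/0.08 = 12.5 s.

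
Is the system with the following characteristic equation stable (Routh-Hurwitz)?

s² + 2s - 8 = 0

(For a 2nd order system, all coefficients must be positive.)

Coefficients: 1, 2, -8. c=-8 not positive, so system is unstable.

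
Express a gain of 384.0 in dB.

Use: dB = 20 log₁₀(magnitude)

dB = 20 log₁₀(384.0) = 51.7 dB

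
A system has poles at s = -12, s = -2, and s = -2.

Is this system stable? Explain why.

All poles are in the left half-plane. System is stable.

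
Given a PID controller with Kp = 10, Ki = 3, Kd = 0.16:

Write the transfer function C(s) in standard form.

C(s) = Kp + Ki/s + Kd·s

Substituting values: C(s) = 10 + 3/s + 0.16s = (0.16s² + 10s + 3)/s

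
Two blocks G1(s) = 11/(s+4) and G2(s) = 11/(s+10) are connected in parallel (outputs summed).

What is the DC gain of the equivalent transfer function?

Parallel: G_eq = G1 + G2. DC gain = G1(0) + G2(0) = 11/4 + 11/10 = 2.75 + 1.1 = 3.85.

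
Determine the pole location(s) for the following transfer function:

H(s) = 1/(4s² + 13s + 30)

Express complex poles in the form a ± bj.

Discriminant = 13² - 4×4×30 = 169 - 480 = -311 < 0, so the poles are a complex conjugate pair s = (-13 ± j√311)/(2×4). Real part = -13/(2×4) = -13/8 = -1.625; imaginary part = ±√311/(2×4) ≈ 2.2044. Poles: s = -1.625 ± 2.2044j.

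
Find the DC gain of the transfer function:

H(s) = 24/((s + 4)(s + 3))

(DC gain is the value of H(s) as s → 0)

DC gain = H(0) = 24/(4 × 3) = 24/12 = 2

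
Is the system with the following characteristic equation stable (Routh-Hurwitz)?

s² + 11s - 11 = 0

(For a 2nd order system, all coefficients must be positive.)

Coefficients: 1, 11, -11. c=-11 not positive, so system is unstable.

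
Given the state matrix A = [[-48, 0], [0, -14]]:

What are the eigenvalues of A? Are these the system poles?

For diagonal matrix, eigenvalues are diagonal entries: λ₁ = -48, λ₂ = -14. Eigenvalues of A = system poles.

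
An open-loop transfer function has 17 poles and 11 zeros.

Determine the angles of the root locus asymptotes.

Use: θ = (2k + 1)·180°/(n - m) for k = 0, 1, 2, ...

n - m = 17 - 11 = 6. Angles: θk = (2k + 1)·180°/6 = 30°, 90°, 150°, 210°, 270°, 330°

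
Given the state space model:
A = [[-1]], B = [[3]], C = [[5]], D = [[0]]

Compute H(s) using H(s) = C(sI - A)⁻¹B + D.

(sI - A)⁻¹ = 1/(s + 1). H(s) = 5 × 3/(s + 1) + 0 = 15/(s + 1).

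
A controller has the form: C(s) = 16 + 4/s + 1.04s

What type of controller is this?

This is a Proportional-Integral-Derivative (PID) controller.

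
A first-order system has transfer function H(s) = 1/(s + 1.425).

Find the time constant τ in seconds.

For H(s) = 1/(s + 1/τ), the pole is at -1/τ = -1.425, so τ = 1/1.425 = 0.7018 s.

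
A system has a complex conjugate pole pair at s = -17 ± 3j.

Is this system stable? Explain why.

Real part of poles is -17 (< 0, left half-plane). Stable.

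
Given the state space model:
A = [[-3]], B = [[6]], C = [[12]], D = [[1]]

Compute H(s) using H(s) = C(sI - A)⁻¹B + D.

(sI - A)⁻¹ = 1/(s + 3). H(s) = 12×6/(s + 3) + 1 = (s + 75)/(s + 3).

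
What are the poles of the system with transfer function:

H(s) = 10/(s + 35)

Pole is where denominator = 0: s + 35 = 0, so s = -35.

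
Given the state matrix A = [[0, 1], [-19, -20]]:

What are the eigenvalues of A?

det(A - λI) = λ² - (-20)λ + 19 = (λ - (-1))(λ - (-19)). Eigenvalues: -1, -19.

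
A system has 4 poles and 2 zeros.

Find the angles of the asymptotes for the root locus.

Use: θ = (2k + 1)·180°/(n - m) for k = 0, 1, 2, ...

n - m = 4 - 2 = 2. Angles: θk = (2k + 1)·180°/2 = 90°, 270°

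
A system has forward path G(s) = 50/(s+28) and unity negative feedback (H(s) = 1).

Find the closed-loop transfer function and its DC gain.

T(s) = G/(1+GH) = [50/(s+28)] / [1 + 50/(s+28)] = 50/(s+28+50) = 50/(s+78). DC gain = 50/78 = 0.6410.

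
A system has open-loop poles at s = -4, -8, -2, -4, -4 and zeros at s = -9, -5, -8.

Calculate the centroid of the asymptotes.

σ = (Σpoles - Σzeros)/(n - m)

σ = (Σpoles - Σzeros)/(n - m) = (-22 - (-22))/(5 - 3) = 0/2 = 0.0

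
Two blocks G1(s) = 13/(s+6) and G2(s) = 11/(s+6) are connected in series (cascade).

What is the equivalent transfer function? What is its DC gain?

Series: multiply transfer functions. G_eq = 13/(s+6) × 11/(s+6) = 143/((s+6)(s+6)). DC gain = 143/(6×6) = 3.9722.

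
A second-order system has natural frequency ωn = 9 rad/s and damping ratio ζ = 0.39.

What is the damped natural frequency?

ωd = ωn√(1 - ζ²) = 9√(1 - 0.39²) = 8.29 rad/s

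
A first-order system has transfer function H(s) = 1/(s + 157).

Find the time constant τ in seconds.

For H(s) = 1/(s + 1/τ), the pole is at -1/τ = -157, so τ = 1/157 = 0.0064 s.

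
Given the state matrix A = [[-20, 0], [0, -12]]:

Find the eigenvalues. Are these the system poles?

For diagonal matrix, eigenvalues are diagonal entries: λ₁ = -20, λ₂ = -12. Eigenvalues of A = system poles.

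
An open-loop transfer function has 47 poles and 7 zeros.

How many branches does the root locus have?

Root locus has n branches where n = number of poles = 47.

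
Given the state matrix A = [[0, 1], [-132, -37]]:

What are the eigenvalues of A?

det(A - λI) = λ² - (-37)λ + 132 = (λ - (-33))(λ - (-4)). Eigenvalues: -33, -4.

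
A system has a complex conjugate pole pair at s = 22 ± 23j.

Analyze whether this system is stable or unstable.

Real part of poles is 22 (> 0, right half-plane). Unstable.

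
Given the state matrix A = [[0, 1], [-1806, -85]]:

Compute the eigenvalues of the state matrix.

det(A - λI) = λ² - (-85)λ + 1806 = (λ - (-43))(λ - (-42)). Eigenvalues: -43, -42.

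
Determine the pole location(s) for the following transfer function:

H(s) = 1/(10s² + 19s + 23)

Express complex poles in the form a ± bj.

Discriminant = 19² - 4×10×23 = 361 - 920 = -559 < 0, so the poles are a complex conjugate pair s = (-19 ± j√559)/(2×10). Real part = -19/(2×10) = -19/20 = -0.95; imaginary part = ±√559/(2×10) ≈ 1.1822. Poles: s = -0.95 ± 1.1822j.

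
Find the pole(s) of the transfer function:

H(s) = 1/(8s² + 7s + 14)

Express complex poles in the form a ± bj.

Discriminant = 7² - 4×8×14 = 49 - 448 = -399 < 0, so the poles are a complex conjugate pair s = (-7 ± j√399)/(2×8). Real part = -7/(2×8) = -7/16 = -0.4375; imaginary part = ±√399/(2×8) ≈ 1.2484. Poles: s = -0.4375 ± 1.2484j.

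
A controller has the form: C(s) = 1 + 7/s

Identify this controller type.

This is a Proportional-Integral (PI) controller.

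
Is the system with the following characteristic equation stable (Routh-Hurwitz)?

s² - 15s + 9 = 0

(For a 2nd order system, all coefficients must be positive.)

Coefficients: 1, -15, 9. b=-15 not positive, so system is unstable.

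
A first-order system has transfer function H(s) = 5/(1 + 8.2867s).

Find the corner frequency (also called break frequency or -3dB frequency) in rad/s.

Corner frequency = 1/τ = 1/8.2867 = 0.121 rad/s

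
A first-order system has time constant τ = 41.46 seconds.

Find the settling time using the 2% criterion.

For first-order system, 2% settling time ≈ 4τ = 4 × 41.46 = 165.84 s.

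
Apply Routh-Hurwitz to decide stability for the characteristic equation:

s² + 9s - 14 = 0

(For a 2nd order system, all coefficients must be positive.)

Coefficients: 1, 9, -14. c=-14 not positive, so system is unstable.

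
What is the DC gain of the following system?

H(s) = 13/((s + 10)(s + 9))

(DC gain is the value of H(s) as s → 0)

DC gain = H(0) = 13/(10 × 9) = 13/90 = 0.1444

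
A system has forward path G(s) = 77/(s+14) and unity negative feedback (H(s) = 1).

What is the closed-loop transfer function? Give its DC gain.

T(s) = G/(1+GH) = [77/(s+14)] / [1 + 77/(s+14)] = 77/(s+14+77) = 77/(s+91). DC gain = 77/91 = 0.8462.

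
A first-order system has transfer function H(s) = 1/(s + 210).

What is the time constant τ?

For H(s) = 1/(s + 1/τ), the pole is at -1/τ = -210, so τ = 1/210 = 0.0048 s.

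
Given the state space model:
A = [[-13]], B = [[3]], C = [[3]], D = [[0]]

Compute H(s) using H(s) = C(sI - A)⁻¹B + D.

(sI - A)⁻¹ = 1/(s + 13). H(s) = 3 × 3/(s + 13) + 0 = 9/(s + 13).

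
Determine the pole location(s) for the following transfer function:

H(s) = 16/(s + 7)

Pole is where denominator = 0: s + 7 = 0, so s = -7.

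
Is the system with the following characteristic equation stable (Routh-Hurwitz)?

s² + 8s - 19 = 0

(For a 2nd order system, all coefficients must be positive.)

Coefficients: 1, 8, -19. c=-19 not positive, so system is unstable.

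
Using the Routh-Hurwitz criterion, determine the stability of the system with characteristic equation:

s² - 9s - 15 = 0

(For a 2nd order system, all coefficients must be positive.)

Coefficients: 1, -9, -15. b=-9, c=-15 not positive, so system is unstable.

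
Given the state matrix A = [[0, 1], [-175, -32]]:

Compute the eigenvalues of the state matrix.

det(A - λI) = λ² - (-32)λ + 175 = (λ - (-7))(λ - (-25)). Eigenvalues: -7, -25.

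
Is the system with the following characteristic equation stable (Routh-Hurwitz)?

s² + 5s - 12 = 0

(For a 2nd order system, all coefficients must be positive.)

Coefficients: 1, 5, -12. c=-12 not positive, so system is unstable.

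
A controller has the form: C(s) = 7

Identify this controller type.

This is a Proportional (P) controller.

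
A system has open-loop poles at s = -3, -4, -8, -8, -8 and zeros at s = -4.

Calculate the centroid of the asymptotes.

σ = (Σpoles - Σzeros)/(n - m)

σ = (Σpoles - Σzeros)/(n - m) = (-31 - (-4))/(5 - 1) = -27/4 = -6.75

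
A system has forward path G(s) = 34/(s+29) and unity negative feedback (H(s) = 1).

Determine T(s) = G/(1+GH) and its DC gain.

T(s) = G/(1+GH) = [34/(s+29)] / [1 + 34/(s+29)] = 34/(s+29+34) = 34/(s+63). DC gain = 34/63 = 0.5397.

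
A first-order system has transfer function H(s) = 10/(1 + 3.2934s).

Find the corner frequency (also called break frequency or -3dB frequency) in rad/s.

Corner frequency = 1/τ = 1/3.2934 = 0.304 rad/s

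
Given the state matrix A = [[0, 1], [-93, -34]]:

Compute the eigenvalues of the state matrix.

det(A - λI) = λ² - (-34)λ + 93 = (λ - (-31))(λ - (-3)). Eigenvalues: -31, -3.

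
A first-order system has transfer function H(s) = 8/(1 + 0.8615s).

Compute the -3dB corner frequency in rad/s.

Corner frequency = 1/τ = 1/0.8615 = 1.161 rad/s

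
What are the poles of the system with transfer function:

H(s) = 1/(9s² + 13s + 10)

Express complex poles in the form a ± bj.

Discriminant = 13² - 4×9×10 = 169 - 360 = -191 < 0, so the poles are a complex conjugate pair s = (-13 ± j√191)/(2×9). Real part = -13/(2×9) = -13/18 ≈ -0.7222; imaginary part = ±√191/(2×9) ≈ 0.7678. Poles: s = -0.7222 ± 0.7678j.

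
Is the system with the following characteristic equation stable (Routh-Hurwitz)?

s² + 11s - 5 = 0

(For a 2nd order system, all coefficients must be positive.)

Coefficients: 1, 11, -5. c=-5 not positive, so system is unstable.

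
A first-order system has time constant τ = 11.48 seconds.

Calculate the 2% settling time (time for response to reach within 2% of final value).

For first-order system, 2% settling time ≈ 4τ = 4 × 11.48 = 45.92 s.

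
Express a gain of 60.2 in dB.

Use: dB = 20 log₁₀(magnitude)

dB = 20 log₁₀(60.2) = 35.6 dB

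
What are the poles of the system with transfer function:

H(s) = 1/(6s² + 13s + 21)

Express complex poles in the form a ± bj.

Discriminant = 13² - 4×6×21 = 169 - 504 = -335 < 0, so the poles are a complex conjugate pair s = (-13 ± j√335)/(2×6). Real part = -13/(2×6) = -13/12 ≈ -1.0833; imaginary part = ±√335/(2×6) ≈ 1.5253. Poles: s = -1.0833 ± 1.5253j.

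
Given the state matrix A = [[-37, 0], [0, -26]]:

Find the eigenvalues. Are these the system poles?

For diagonal matrix, eigenvalues are diagonal entries: λ₁ = -37, λ₂ = -26. Eigenvalues of A = system poles.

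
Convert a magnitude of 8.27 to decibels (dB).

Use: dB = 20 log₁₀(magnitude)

dB = 20 log₁₀(8.27) = 18.4 dB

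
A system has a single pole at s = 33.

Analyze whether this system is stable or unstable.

Pole at s = 33 is in the right half-plane. Unstable.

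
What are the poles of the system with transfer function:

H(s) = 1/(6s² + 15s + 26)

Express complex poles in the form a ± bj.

Discriminant = 15² - 4×6×26 = 225 - 624 = -399 < 0, so the poles are a complex conjugate pair s = (-15 ± j√399)/(2×6). Real part = -15/(2×6) = -15/12 = -1.25; imaginary part = ±√399/(2×6) ≈ 1.6646. Poles: s = -1.25 ± 1.6646j.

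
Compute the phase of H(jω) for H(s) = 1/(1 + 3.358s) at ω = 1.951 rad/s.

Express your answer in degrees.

Phase = -arctan(ωτ) = -arctan(1.951 × 3.358) = -81.3°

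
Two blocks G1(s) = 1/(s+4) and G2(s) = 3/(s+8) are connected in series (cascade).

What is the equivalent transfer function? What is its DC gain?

Series: multiply transfer functions. G_eq = 1/(s+4) × 3/(s+8) = 3/((s+4)(s+8)). DC gain = 3/(4×8) = 0.09375.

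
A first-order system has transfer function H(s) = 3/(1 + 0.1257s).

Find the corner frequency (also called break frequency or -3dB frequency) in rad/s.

Corner frequency = 1/τ = 1/0.1257 = 7.955 rad/s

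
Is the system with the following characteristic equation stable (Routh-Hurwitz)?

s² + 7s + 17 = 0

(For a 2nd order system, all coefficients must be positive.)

Coefficients: 1, 7, 17. All positive, so system is stable.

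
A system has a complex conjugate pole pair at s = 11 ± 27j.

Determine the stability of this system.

Real part of poles is 11 (> 0, right half-plane). Unstable.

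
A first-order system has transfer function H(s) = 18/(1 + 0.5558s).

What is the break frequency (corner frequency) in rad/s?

Corner frequency = 1/τ = 1/0.5558 = 1.799 rad/s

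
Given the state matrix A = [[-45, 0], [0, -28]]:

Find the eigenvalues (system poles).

For diagonal matrix, eigenvalues are diagonal entries: λ₁ = -45, λ₂ = -28.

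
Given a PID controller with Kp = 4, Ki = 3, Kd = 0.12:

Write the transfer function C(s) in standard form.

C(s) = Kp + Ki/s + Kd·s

Substituting values: C(s) = 4 + 3/s + 0.12s = (0.12s² + 4s + 3)/s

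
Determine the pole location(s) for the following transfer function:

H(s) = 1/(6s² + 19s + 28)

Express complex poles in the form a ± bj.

Discriminant = 19² - 4×6×28 = 361 - 672 = -311 < 0, so the poles are a complex conjugate pair s = (-19 ± j√311)/(2×6). Real part = -19/(2×6) = -19/12 ≈ -1.5833; imaginary part = ±√311/(2×6) ≈ 1.4696. Poles: s = -1.5833 ± 1.4696j.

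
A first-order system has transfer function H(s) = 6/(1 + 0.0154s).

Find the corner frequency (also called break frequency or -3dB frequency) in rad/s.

Corner frequency = 1/τ = 1/0.0154 = 64.935 rad/s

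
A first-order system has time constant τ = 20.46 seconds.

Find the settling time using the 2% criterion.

For first-order system, 2% settling time ≈ 4τ = 4 × 20.46 = 81.84 s.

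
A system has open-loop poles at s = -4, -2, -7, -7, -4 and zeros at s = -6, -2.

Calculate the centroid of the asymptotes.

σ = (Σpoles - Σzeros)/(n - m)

σ = (Σpoles - Σzeros)/(n - m) = (-24 - (-8))/(5 - 2) = -16/3 = -5.33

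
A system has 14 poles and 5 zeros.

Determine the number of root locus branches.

Root locus has n branches where n = number of poles = 14.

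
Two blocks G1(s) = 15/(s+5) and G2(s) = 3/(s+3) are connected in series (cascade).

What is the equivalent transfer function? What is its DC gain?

Series: multiply transfer functions. G_eq = 15/(s+5) × 3/(s+3) = 45/((s+5)(s+3)). DC gain = 45/(5×3) = 3.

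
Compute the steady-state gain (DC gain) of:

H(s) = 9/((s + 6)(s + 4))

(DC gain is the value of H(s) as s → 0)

DC gain = H(0) = 9/(6 × 4) = 9/24 = 0.375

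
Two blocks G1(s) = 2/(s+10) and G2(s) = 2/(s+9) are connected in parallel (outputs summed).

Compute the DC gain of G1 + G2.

Parallel: G_eq = G1 + G2. DC gain = G1(0) + G2(0) = 2/10 + 2/9 = 0.2 + 0.2222 = 0.4222.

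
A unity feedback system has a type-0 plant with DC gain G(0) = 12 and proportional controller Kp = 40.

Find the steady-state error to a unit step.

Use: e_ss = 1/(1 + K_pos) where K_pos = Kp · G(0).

K_pos = Kp · G(0) = 40 × 12 = 480. e_ss = 1/(1 + 480) = 0.0021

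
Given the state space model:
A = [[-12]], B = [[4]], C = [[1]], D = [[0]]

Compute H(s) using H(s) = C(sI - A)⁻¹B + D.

(sI - A)⁻¹ = 1/(s + 12). H(s) = 1 × 4/(s + 12) + 0 = 4/(s + 12).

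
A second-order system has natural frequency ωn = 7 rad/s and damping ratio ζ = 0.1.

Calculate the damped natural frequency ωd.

ωd = ωn√(1 - ζ²) = 7√(1 - 0.1²) = 6.96 rad/s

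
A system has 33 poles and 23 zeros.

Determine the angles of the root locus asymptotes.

n - m = 33 - 23 = 10. Angles: θk = (2k + 1)·180°/10 = 18°, 54°, 90°, 126°, 162°, 198°, 234°, 270°, 306°, 342°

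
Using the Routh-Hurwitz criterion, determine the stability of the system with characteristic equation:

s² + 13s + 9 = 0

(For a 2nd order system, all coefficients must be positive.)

Coefficients: 1, 13, 9. All positive, so system is stable.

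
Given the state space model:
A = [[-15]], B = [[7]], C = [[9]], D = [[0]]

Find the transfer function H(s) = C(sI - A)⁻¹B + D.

(sI - A)⁻¹ = 1/(s + 15). H(s) = 9 × 7/(s + 15) + 0 = 63/(s + 15).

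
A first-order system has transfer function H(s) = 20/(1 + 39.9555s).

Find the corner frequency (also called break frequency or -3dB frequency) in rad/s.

Corner frequency = 1/τ = 1/39.9555 = 0.025 rad/s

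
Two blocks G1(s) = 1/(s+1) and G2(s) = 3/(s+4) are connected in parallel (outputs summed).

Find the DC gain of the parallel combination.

Parallel: G_eq = G1 + G2. DC gain = G1(0) + G2(0) = 1/1 + 3/4 = 1 + 0.75 = 1.75.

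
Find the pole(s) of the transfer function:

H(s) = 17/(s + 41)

Pole is where denominator = 0: s + 41 = 0, so s = -41.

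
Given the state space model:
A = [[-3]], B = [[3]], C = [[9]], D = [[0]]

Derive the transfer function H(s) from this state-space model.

(sI - A)⁻¹ = 1/(s + 3). H(s) = 9 × 3/(s + 3) + 0 = 27/(s + 3).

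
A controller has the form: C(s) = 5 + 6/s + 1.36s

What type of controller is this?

This is a Proportional-Integral-Derivative (PID) controller.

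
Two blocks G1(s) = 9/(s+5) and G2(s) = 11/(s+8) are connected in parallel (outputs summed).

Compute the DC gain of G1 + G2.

Parallel: G_eq = G1 + G2. DC gain = G1(0) + G2(0) = 9/5 + 11/8 = 1.8 + 1.375 = 3.175.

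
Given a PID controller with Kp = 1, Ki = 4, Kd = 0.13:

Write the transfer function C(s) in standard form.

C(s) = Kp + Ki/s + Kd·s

Substituting values: C(s) = 1 + 4/s + 0.13s = (0.13s² + s + 4)/s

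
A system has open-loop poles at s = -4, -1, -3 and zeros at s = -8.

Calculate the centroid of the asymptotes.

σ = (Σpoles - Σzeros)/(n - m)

σ = (Σpoles - Σzeros)/(n - m) = (-8 - (-8))/(3 - 1) = 0/2 = 0.0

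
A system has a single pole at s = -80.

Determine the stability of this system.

Pole at s = -80 is in the left half-plane. Stable.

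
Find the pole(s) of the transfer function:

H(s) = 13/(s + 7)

Pole is where denominator = 0: s + 7 = 0, so s = -7.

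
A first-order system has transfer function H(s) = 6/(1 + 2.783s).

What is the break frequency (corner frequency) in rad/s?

Corner frequency = 1/τ = 1/2.783 = 0.359 rad/s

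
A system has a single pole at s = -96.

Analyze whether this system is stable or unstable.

Pole at s = -96 is in the left half-plane. Stable.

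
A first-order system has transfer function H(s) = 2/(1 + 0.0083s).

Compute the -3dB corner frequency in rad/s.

Corner frequency = 1/τ = 1/0.0083 = 120.482 rad/s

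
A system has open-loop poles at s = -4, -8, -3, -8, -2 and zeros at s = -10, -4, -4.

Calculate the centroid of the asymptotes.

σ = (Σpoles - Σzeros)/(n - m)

σ = (Σpoles - Σzeros)/(n - m) = (-25 - (-18))/(5 - 3) = -7/2 = -3.5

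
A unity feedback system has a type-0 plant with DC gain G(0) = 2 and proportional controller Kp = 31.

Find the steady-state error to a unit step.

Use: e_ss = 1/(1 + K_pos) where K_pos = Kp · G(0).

K_pos = Kp · G(0) = 31 × 2 = 62. e_ss = 1/(1 + 62) = 0.0159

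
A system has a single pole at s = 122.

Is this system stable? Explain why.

Pole at s = 122 is in the right half-plane. Unstable.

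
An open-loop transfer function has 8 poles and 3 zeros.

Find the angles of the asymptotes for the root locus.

n - m = 8 - 3 = 5. Angles: θk = (2k + 1)·180°/5 = 36°, 108°, 180°, 252°, 324°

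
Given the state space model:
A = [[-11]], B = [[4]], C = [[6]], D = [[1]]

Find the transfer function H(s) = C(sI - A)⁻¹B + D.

(sI - A)⁻¹ = 1/(s + 11). H(s) = 6×4/(s + 11) + 1 = (s + 35)/(s + 11).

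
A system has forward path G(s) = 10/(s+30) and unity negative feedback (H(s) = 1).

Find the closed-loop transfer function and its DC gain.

T(s) = G/(1+GH) = [10/(s+30)] / [1 + 10/(s+30)] = 10/(s+30+10) = 10/(s+40). DC gain = 10/40 = 0.25.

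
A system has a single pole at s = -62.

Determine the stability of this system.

Pole at s = -62 is in the left half-plane. Stable.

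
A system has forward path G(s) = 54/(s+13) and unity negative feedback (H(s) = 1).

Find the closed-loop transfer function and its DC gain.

T(s) = G/(1+GH) = [54/(s+13)] / [1 + 54/(s+13)] = 54/(s+13+54) = 54/(s+67). DC gain = 54/67 = 0.8060.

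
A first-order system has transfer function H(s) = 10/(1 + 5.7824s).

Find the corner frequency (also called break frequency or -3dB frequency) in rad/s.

Corner frequency = 1/τ = 1/5.7824 = 0.173 rad/s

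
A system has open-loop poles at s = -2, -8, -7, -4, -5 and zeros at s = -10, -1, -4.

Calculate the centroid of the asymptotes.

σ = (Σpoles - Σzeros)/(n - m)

σ = (Σpoles - Σzeros)/(n - m) = (-26 - (-15))/(5 - 3) = -11/2 = -5.5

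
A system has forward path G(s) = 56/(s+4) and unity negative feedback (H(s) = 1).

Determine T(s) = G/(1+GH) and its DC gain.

T(s) = G/(1+GH) = [56/(s+4)] / [1 + 56/(s+4)] = 56/(s+4+56) = 56/(s+60). DC gain = 56/60 = 0.9333.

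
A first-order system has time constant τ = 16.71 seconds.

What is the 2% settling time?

For first-order system, 2% settling time ≈ 4τ = 4 × 16.71 = 66.84 s.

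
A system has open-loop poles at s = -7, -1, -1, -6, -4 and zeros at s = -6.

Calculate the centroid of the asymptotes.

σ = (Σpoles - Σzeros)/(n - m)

σ = (Σpoles - Σzeros)/(n - m) = (-19 - (-6))/(5 - 1) = -13/4 = -3.25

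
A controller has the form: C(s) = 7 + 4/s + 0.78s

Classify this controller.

This is a Proportional-Integral-Derivative (PID) controller.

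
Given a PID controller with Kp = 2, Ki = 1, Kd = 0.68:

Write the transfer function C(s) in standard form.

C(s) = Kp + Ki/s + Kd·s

Substituting values: C(s) = 2 + 1/s + 0.68s = (0.68s² + 2s + 1)/s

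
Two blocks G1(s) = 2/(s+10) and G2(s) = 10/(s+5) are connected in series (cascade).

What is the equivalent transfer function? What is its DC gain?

Series: multiply transfer functions. G_eq = 2/(s+10) × 10/(s+5) = 20/((s+10)(s+5)). DC gain = 20/(10×5) = 0.4.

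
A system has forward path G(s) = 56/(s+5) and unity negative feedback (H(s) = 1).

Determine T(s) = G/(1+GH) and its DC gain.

T(s) = G/(1+GH) = [56/(s+5)] / [1 + 56/(s+5)] = 56/(s+5+56) = 56/(s+61). DC gain = 56/61 = 0.9180.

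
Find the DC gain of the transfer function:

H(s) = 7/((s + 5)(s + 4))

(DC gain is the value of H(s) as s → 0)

DC gain = H(0) = 7/(5 × 4) = 7/20 = 0.35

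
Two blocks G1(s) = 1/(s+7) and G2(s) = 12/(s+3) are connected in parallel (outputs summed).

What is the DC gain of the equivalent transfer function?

Parallel: G_eq = G1 + G2. DC gain = G1(0) + G2(0) = 1/7 + 12/3 = 0.1429 + 4 = 4.1429.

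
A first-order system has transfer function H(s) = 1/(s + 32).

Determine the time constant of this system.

For H(s) = 1/(s + 1/τ), the pole is at -1/τ = -32, so τ = 1/32 = 0.03125 s.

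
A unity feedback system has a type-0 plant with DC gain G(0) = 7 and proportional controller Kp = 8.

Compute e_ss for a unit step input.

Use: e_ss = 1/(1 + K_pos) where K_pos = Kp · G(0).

K_pos = Kp · G(0) = 8 × 7 = 56. e_ss = 1/(1 + 56) = 0.0175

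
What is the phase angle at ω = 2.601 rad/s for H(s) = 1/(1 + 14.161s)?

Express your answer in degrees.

Phase = -arctan(ωτ) = -arctan(2.601 × 14.161) = -88.4°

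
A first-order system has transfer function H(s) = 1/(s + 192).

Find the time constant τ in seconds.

For H(s) = 1/(s + 1/τ), the pole is at -1/τ = -192, so τ = 1/192 = 0.0052 s.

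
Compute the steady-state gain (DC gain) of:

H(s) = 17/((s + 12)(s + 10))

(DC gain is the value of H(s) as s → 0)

DC gain = H(0) = 17/(12 × 10) = 17/120 = 0.1417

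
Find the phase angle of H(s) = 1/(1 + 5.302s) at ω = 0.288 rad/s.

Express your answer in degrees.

Phase = -arctan(ωτ) = -arctan(0.288 × 5.302) = -56.8°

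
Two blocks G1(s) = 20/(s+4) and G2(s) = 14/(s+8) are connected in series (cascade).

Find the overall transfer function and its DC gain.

Series: multiply transfer functions. G_eq = 20/(s+4) × 14/(s+8) = 280/((s+4)(s+8)). DC gain = 280/(4×8) = 8.75.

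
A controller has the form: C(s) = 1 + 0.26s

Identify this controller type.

This is a Proportional-Derivative (PD) controller.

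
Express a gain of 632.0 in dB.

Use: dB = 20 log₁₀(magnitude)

dB = 20 log₁₀(632.0) = 56.0 dB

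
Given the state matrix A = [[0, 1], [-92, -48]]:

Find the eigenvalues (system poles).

det(A - λI) = λ² - (-48)λ + 92 = (λ - (-46))(λ - (-2)). Eigenvalues: -46, -2.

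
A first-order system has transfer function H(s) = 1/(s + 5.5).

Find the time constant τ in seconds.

For H(s) = 1/(s + 1/τ), the pole is at -1/τ = -5.5, so τ = 1/5.5 = 0.1818 s.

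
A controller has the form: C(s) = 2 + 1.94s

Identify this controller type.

This is a Proportional-Derivative (PD) controller.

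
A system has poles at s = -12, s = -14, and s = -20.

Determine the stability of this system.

All poles are in the left half-plane. System is stable.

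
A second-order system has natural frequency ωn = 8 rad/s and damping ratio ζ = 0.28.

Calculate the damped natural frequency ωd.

ωd = ωn√(1 - ζ²) = 8√(1 - 0.28²) = 7.68 rad/s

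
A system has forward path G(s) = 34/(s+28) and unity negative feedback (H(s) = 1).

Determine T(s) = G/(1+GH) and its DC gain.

T(s) = G/(1+GH) = [34/(s+28)] / [1 + 34/(s+28)] = 34/(s+28+34) = 34/(s+62). DC gain = 34/62 = 0.5484.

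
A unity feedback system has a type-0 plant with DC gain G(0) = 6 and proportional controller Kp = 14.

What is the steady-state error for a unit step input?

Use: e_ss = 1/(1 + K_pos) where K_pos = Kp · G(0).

K_pos = Kp · G(0) = 14 × 6 = 84. e_ss = 1/(1 + 84) = 0.0118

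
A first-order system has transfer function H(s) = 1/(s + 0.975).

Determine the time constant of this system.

For H(s) = 1/(s + 1/τ), the pole is at -1/τ = -0.975, so τ = 1/0.975 = 1.0256 s.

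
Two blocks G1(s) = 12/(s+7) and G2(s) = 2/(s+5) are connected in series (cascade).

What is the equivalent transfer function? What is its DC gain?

Series: multiply transfer functions. G_eq = 12/(s+7) × 2/(s+5) = 24/((s+7)(s+5)). DC gain = 24/(7×5) = 0.6857.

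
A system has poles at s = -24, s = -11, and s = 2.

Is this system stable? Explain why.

Pole(s) at s = 2 are not in the left half-plane. System is unstable.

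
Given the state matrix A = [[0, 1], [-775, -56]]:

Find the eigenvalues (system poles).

det(A - λI) = λ² - (-56)λ + 775 = (λ - (-31))(λ - (-25)). Eigenvalues: -31, -25.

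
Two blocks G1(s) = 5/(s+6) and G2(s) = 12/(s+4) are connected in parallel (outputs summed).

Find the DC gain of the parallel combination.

Parallel: G_eq = G1 + G2. DC gain = G1(0) + G2(0) = 5/6 + 12/4 = 0.8333 + 3 = 3.8333.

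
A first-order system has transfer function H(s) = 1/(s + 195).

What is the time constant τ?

For H(s) = 1/(s + 1/τ), the pole is at -1/τ = -195, so τ = 1/195 = 0.0051 s.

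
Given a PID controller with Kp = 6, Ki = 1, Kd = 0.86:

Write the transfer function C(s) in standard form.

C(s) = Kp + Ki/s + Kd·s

Substituting values: C(s) = 6 + 1/s + 0.86s = (0.86s² + 6s + 1)/s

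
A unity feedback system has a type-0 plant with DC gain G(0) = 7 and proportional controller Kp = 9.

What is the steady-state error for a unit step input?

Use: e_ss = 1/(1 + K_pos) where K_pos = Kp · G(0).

K_pos = Kp · G(0) = 9 × 7 = 63. e_ss = 1/(1 + 63) = 0.015625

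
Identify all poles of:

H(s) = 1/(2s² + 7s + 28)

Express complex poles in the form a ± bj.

Discriminant = 7² - 4×2×28 = 49 - 224 = -175 < 0, so the poles are a complex conjugate pair s = (-7 ± j√175)/(2×2). Real part = -7/(2×2) = -7/4 = -1.75; imaginary part = ±√175/(2×2) ≈ 3.3072. Poles: s = -1.75 ± 3.3072j.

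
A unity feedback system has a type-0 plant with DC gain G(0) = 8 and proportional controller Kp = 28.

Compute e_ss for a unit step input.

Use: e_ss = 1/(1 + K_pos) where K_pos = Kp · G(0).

K_pos = Kp · G(0) = 28 × 8 = 224. e_ss = 1/(1 + 224) = 0.0044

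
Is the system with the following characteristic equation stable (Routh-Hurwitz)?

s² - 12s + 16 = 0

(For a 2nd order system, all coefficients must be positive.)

Coefficients: 1, -12, 16. b=-12 not positive, so system is unstable.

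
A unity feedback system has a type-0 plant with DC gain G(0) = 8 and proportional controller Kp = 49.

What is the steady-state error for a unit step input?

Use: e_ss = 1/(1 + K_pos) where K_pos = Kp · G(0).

K_pos = Kp · G(0) = 49 × 8 = 392. e_ss = 1/(1 + 392) = 0.0025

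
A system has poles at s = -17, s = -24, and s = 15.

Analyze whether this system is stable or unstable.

Pole(s) at s = 15 are not in the left half-plane. System is unstable.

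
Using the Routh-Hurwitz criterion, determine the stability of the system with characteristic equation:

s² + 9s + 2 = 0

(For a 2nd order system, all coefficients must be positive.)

Coefficients: 1, 9, 2. All positive, so system is stable.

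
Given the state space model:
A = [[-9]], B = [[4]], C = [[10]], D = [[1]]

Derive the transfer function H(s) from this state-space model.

(sI - A)⁻¹ = 1/(s + 9). H(s) = 10×4/(s + 9) + 1 = (s + 49)/(s + 9).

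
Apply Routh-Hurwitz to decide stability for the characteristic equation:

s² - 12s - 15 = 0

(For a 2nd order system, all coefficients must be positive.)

Coefficients: 1, -12, -15. b=-12, c=-15 not positive, so system is unstable.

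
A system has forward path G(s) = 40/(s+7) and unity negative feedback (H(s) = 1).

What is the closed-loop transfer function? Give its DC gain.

T(s) = G/(1+GH) = [40/(s+7)] / [1 + 40/(s+7)] = 40/(s+7+40) = 40/(s+47). DC gain = 40/47 = 0.8511.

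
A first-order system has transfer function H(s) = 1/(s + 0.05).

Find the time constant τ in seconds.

For H(s) = 1/(s + 1/τ), the pole is at -1/τ = -0.05, so τ = 1/0.05 = 20 s.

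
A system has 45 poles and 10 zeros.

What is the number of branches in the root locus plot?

Root locus has n branches where n = number of poles = 45.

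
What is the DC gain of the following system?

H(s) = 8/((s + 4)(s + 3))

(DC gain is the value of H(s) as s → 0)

DC gain = H(0) = 8/(4 × 3) = 8/12 = 0.6667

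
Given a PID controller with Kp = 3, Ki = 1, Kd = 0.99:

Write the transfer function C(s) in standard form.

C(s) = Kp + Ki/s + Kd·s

Substituting values: C(s) = 3 + 1/s + 0.99s = (0.99s² + 3s + 1)/s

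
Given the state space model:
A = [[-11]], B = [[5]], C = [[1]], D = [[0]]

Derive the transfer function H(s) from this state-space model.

(sI - A)⁻¹ = 1/(s + 11). H(s) = 1 × 5/(s + 11) + 0 = 5/(s + 11).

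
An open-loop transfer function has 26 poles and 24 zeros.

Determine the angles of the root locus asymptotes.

n - m = 26 - 24 = 2. Angles: θk = (2k + 1)·180°/2 = 90°, 270°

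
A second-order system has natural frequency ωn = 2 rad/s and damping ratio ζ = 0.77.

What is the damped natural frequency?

ωd = ωn√(1 - ζ²) = 2√(1 - 0.77²) = 1.28 rad/s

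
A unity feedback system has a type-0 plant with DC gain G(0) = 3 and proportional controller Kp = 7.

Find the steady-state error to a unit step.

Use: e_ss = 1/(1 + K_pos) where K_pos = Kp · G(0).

K_pos = Kp · G(0) = 7 × 3 = 21. e_ss = 1/(1 + 21) = 0.0455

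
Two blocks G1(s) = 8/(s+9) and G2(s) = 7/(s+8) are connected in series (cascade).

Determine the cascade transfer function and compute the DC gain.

Series: multiply transfer functions. G_eq = 8/(s+9) × 7/(s+8) = 56/((s+9)(s+8)). DC gain = 56/(9×8) = 0.7778.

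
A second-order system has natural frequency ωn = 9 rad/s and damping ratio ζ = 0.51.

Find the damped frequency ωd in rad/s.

ωd = ωn√(1 - ζ²) = 9√(1 - 0.51²) = 7.74 rad/s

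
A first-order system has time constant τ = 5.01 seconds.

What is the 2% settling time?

For first-order system, 2% settling time ≈ 4τ = 4 × 5.01 = 20.04 s.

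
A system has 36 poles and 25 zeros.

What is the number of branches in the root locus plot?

Root locus has n branches where n = number of poles = 36.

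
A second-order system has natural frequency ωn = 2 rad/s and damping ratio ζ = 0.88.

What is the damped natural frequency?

ωd = ωn√(1 - ζ²) = 2√(1 - 0.88²) = 0.95 rad/s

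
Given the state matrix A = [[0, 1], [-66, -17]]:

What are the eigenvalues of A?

det(A - λI) = λ² - (-17)λ + 66 = (λ - (-11))(λ - (-6)). Eigenvalues: -11, -6.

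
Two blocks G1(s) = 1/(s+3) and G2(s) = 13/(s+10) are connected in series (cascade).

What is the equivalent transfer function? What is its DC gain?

Series: multiply transfer functions. G_eq = 1/(s+3) × 13/(s+10) = 13/((s+3)(s+10)). DC gain = 13/(3×10) = 0.4333.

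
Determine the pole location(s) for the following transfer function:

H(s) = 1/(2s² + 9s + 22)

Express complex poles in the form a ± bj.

Discriminant = 9² - 4×2×22 = 81 - 176 = -95 < 0, so the poles are a complex conjugate pair s = (-9 ± j√95)/(2×2). Real part = -9/(2×2) = -9/4 = -2.25; imaginary part = ±√95/(2×2) ≈ 2.4367. Poles: s = -2.25 ± 2.4367j.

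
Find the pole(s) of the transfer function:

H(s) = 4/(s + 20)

Pole is where denominator = 0: s + 20 = 0, so s = -20.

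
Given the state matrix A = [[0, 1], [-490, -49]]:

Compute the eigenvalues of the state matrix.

det(A - λI) = λ² - (-49)λ + 490 = (λ - (-14))(λ - (-35)). Eigenvalues: -14, -35.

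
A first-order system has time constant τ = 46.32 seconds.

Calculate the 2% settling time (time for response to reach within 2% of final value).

For first-order system, 2% settling time ≈ 4τ = 4 × 46.32 = 185.28 s.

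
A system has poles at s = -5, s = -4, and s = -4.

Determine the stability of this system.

All poles are in the left half-plane. System is stable.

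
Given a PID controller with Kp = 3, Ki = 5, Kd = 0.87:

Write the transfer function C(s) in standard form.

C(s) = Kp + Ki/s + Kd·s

Substituting values: C(s) = 3 + 5/s + 0.87s = (0.87s² + 3s + 5)/s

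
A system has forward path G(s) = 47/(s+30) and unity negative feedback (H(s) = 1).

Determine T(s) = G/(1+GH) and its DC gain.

T(s) = G/(1+GH) = [47/(s+30)] / [1 + 47/(s+30)] = 47/(s+30+47) = 47/(s+77). DC gain = 47/77 = 0.6104.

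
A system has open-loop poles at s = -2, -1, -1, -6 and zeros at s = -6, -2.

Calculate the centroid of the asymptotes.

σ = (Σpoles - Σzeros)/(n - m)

σ = (Σpoles - Σzeros)/(n - m) = (-10 - (-8))/(4 - 2) = -2/2 = -1.0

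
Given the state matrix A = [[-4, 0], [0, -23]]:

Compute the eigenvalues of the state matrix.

For diagonal matrix, eigenvalues are diagonal entries: λ₁ = -4, λ₂ = -23.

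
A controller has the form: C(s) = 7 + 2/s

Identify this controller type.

This is a Proportional-Integral (PI) controller.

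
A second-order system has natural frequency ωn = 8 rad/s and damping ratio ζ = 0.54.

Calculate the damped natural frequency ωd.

ωd = ωn√(1 - ζ²) = 8√(1 - 0.54²) = 6.73 rad/s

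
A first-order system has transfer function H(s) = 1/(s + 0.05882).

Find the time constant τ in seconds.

For H(s) = 1/(s + 1/τ), the pole is at -1/τ = -0.05882, so τ = 1/0.05882 = 17 s.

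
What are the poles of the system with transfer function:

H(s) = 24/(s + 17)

Pole is where denominator = 0: s + 17 = 0, so s = -17.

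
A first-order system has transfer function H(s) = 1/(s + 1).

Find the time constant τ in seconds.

For H(s) = 1/(s + 1/τ), the pole is at -1/τ = -1, so τ = 1/1 = 1 s.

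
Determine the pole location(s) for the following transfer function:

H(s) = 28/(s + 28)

Pole is where denominator = 0: s + 28 = 0, so s = -28.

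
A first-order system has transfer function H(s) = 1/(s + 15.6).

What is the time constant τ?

For H(s) = 1/(s + 1/τ), the pole is at -1/τ = -15.6, so τ = 1/15.6 = 0.0641 s.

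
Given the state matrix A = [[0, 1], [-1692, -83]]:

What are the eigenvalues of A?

det(A - λI) = λ² - (-83)λ + 1692 = (λ - (-36))(λ - (-47)). Eigenvalues: -36, -47.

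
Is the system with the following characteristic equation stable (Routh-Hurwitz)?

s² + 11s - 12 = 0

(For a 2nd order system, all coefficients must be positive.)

Coefficients: 1, 11, -12. c=-12 not positive, so system is unstable.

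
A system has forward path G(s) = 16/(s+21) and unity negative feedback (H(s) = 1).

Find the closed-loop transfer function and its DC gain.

T(s) = G/(1+GH) = [16/(s+21)] / [1 + 16/(s+21)] = 16/(s+21+16) = 16/(s+37). DC gain = 16/37 = 0.4324.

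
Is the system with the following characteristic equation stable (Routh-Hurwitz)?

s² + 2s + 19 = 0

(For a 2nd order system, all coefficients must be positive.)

Coefficients: 1, 2, 19. All positive, so system is stable.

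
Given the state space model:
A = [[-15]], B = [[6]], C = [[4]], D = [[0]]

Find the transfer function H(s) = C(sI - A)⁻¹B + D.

(sI - A)⁻¹ = 1/(s + 15). H(s) = 4 × 6/(s + 15) + 0 = 24/(s + 15).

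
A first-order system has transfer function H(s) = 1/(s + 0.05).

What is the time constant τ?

For H(s) = 1/(s + 1/τ), the pole is at -1/τ = -0.05, so τ = 1/0.05 = 20 s.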